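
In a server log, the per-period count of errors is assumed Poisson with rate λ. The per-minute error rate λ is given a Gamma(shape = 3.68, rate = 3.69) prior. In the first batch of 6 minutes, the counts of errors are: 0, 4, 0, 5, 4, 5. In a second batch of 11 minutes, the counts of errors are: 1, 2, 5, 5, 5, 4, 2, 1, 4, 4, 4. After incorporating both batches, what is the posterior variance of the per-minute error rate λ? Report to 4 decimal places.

With a Gamma(shape α, rate β) prior, the Poisson likelihood is conjugate: the posterior is Gamma(α + ΣXᵢ, β + n).
Batch 1: sum of counts S = 18 over n = 6 minutes.
After batch 1: Gamma(α+S, β+n) = Gamma(3.68+18, 3.69+6) = Gamma(21.68, 9.69).
Batch 2: sum of counts S = 37 over n = 11 minutes.
After batch 2: Gamma(α+S, β+n) = Gamma(21.68+37, 9.69+11) = Gamma(58.68, 20.69).
Var = α/β² = 58.68/20.69² = 0.1371.

0.1371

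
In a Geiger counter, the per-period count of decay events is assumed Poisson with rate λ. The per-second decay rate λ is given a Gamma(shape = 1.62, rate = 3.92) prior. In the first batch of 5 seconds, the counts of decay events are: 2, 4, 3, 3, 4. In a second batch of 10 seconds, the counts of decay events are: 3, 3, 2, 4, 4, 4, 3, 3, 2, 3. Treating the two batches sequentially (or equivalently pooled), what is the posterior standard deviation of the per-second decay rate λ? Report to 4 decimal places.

With a Gamma(shape α, rate β) prior, the Poisson likelihood is conjugate: the posterior is Gamma(α + ΣXᵢ, β + n).
Batch 1: sum of counts S = 16 over n = 5 seconds.
After batch 1: Gamma(α+S, β+n) = Gamma(1.62+16, 3.92+5) = Gamma(17.62, 8.92).
Batch 2: sum of counts S = 31 over n = 10 seconds.
After batch 2: Gamma(α+S, β+n) = Gamma(17.62+31, 8.92+10) = Gamma(48.62, 18.92).
SD = √α/β = √48.62/18.92 = 0.3685.

0.3685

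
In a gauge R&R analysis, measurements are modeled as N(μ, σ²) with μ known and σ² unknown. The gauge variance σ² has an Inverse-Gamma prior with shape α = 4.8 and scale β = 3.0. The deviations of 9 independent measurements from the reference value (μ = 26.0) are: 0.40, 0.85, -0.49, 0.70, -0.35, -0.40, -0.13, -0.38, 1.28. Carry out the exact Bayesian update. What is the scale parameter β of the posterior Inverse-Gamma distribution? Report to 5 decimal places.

With known mean μ and an Inverse-Gamma(α, β) prior on σ², the Normal likelihood is conjugate: posterior is Inv-Gamma(α + n/2, β + Σ(xᵢ−μ)²/2).
Σ(xᵢ−μ)² = (0.40)² + (0.85)² + (-0.49)² + (0.70)² + (-0.35)² + (-0.40)² + (-0.13)² + (-0.38)² + (1.28)² = 3.6948.
Posterior: Inv-Gamma(4.8 + 9/2, 3.0 + 3.6948/2) = Inv-Gamma(9.30, 4.84740).
Posterior β = 4.84740.

4.84740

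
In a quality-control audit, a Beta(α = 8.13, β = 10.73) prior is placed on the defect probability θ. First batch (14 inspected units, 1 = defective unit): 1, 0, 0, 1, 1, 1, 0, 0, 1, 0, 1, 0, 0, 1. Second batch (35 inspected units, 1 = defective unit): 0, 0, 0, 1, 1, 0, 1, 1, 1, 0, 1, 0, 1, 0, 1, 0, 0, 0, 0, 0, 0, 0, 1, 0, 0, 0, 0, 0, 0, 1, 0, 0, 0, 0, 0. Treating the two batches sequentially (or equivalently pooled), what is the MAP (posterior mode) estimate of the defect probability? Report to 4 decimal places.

The Beta prior is conjugate to a Binomial/Bernoulli likelihood; the update adds successes to α and failures to β.
After batch 1: Beta(8.13+7, 10.73+7) = Beta(15.13, 17.73).
After batch 2: Beta(15.13+10, 17.73+25) = Beta(25.13, 42.73).
Mode of Beta(a,b) for a,b>1 is (a−1)/(a+b−2) = 24.13/65.86 = 0.3664.

0.3664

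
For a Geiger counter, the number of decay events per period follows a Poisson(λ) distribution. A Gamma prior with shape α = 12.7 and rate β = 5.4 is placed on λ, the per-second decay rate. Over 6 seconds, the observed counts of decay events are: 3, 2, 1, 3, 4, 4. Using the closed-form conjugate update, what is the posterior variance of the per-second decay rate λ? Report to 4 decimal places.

0.2285

With a Gamma(shape α, rate β) prior, the Poisson likelihood is conjugate: the posterior is Gamma(α + ΣXᵢ, β + n).
Sum of counts S = 17 over n = 6 seconds.
Posterior: Gamma(α+S, β+n) = Gamma(12.7+17, 5.4+6) = Gamma(29.7, 11.4).
Var = α/β² = 29.7/11.4² = 0.2285.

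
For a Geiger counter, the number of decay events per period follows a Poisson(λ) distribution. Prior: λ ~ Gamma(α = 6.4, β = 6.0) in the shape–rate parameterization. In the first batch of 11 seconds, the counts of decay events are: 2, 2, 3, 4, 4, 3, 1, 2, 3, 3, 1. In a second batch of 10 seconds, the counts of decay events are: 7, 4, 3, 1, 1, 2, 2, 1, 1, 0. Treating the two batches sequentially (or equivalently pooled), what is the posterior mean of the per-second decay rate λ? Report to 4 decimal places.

2.0889

With a Gamma(shape α, rate β) prior, the Poisson likelihood is conjugate: the posterior is Gamma(α + ΣXᵢ, β + n).
Batch 1: sum of counts S = 28 over n = 11 seconds.
After batch 1: Gamma(α+S, β+n) = Gamma(6.4+28, 6.0+11) = Gamma(34.4, 17.0).
Batch 2: sum of counts S = 22 over n = 10 seconds.
After batch 2: Gamma(α+S, β+n) = Gamma(34.4+22, 17.0+10) = Gamma(56.4, 27.0).
Posterior mean = α/β = 56.4/27.0 = 2.0889.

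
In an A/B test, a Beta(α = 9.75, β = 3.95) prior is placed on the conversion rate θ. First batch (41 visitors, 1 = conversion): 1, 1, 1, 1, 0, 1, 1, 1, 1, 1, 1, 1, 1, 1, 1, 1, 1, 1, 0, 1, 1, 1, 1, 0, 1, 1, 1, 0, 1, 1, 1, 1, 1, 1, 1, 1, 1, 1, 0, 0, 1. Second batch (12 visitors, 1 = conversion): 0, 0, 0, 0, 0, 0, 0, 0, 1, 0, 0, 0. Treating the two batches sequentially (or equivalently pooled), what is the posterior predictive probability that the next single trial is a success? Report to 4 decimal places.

0.6859

The Beta prior is conjugate to a Binomial/Bernoulli likelihood; the update adds successes to α and failures to β.
After batch 1: Beta(9.75+35, 3.95+6) = Beta(44.75, 9.95).
After batch 2: Beta(44.75+1, 9.95+11) = Beta(45.75, 20.95).
For a single future Bernoulli trial, P(success | data) = α/(α+β) = 0.6859.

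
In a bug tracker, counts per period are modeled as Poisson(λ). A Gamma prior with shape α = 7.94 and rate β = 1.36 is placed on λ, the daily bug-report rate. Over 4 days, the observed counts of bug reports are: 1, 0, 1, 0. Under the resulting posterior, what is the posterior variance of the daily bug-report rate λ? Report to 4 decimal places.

With a Gamma(shape α, rate β) prior, the Poisson likelihood is conjugate: the posterior is Gamma(α + ΣXᵢ, β + n).
Sum of counts S = 2 over n = 4 days.
Posterior: Gamma(α+S, β+n) = Gamma(7.94+2, 1.36+4) = Gamma(9.94, 5.36).
Var = α/β² = 9.94/5.36² = 0.3460.

0.3460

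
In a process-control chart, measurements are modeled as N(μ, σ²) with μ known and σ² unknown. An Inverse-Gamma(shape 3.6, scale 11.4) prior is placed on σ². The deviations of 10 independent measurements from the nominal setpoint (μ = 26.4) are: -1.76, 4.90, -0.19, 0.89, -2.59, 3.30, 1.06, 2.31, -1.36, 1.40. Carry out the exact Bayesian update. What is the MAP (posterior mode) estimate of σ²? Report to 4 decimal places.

With known mean μ and an Inverse-Gamma(α, β) prior on σ², the Normal likelihood is conjugate: posterior is Inv-Gamma(α + n/2, β + Σ(xᵢ−μ)²/2).
Σ(xᵢ−μ)² = (-1.76)² + (4.90)² + (-0.19)² + (0.89)² + (-2.59)² + (3.30)² + (1.06)² + (2.31)² + (-1.36)² + (1.40)² = 55.8032.
Posterior: Inv-Gamma(3.6 + 10/2, 11.4 + 55.8032/2) = Inv-Gamma(8.60, 39.30160).
Mode = β/(α+1) = 39.30160/9.60 = 4.0939.

4.0939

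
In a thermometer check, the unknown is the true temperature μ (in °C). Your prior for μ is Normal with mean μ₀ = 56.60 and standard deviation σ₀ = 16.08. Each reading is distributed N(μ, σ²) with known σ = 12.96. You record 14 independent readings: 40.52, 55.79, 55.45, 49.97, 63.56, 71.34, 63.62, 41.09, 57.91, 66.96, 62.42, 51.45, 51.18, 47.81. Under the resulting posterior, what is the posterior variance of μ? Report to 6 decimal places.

For Normal data with known variance σ², a Normal(μ₀, σ₀²) prior on μ is conjugate. Posterior precision = 1/σ₀² + n/σ²; posterior mean is the precision-weighted average of μ₀ and x̄.
σ₀² = 16.08² = 258.5664, σ² = 12.96² = 167.9616; σ² + n·σ₀² = 167.9616 + 14·258.5664 = 3787.8912.
Posterior precision = 1/σ₀² + n/σ² = 1/258.5664 + 14/167.9616 = (σ² + n·σ₀²)/(σ₀²σ²) = 3787.8912/(258.5664·167.9616); posterior variance σₙ² = σ₀²σ²/(σ² + n·σ₀²) = 258.5664·167.9616/3787.8912 = 11.465278.

11.465278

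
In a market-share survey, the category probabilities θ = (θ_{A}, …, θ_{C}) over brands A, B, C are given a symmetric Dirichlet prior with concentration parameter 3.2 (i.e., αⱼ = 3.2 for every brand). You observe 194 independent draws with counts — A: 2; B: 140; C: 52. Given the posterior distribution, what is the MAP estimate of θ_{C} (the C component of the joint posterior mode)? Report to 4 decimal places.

0.2702

The Dirichlet prior is conjugate to the Multinomial likelihood: each posterior αⱼ = prior αⱼ + observed count nⱼ.
Posterior concentration: (5.2, 143.2, 55.2), total = 203.6.
Joint mode component: (α_{C}−1)/(Σα−K) = 54.2/200.6 = 0.2702.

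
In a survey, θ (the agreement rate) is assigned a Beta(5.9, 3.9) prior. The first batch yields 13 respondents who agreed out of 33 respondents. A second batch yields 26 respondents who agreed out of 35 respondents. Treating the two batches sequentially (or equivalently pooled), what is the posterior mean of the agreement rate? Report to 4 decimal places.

0.5771

The Beta prior is conjugate to a Binomial/Bernoulli likelihood; the update adds successes to α and failures to β.
After batch 1: Beta(5.9+13, 3.9+20) = Beta(18.9, 23.9).
After batch 2: Beta(18.9+26, 23.9+9) = Beta(44.9, 32.9).
Posterior mean = α/(α+β) = 44.9/77.8 = 0.5771.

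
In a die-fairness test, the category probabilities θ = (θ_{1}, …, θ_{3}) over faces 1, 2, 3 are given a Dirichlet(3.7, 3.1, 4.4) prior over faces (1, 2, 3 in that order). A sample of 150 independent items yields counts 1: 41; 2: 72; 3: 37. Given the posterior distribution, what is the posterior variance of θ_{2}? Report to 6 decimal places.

0.001534

The Dirichlet prior is conjugate to the Multinomial likelihood: each posterior αⱼ = prior αⱼ + observed count nⱼ.
Posterior concentration: (44.7, 75.1, 41.4), total = 161.2.
Var[θ_j] = α_j(Σα−α_j)/((Σα)²(Σα+1)) = 75.1·86.1/(161.2²·162.2) = 0.001534.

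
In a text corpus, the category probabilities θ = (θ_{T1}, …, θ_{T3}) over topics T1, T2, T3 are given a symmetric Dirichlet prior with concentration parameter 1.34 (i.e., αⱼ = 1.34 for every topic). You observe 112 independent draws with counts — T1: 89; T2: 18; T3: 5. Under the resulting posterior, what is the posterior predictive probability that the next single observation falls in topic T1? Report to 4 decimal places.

The Dirichlet prior is conjugate to the Multinomial likelihood: each posterior αⱼ = prior αⱼ + observed count nⱼ.
Posterior concentration: (90.34, 19.34, 6.34), total = 116.02.
P(next = T1 | data) = α_{T1}/Σα = 0.7787.

0.7787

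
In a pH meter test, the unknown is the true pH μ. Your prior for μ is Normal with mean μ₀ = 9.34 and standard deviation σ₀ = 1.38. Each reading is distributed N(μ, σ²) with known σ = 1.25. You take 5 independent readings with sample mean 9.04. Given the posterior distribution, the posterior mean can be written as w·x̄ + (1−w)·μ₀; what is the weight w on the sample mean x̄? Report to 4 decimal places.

For Normal data with known variance σ², a Normal(μ₀, σ₀²) prior on μ is conjugate. Posterior precision = 1/σ₀² + n/σ²; posterior mean is the precision-weighted average of μ₀ and x̄.
σ₀² = 1.38² = 1.9044, σ² = 1.25² = 1.5625. Prior precision 1/σ₀² = 1/1.9044; data precision n/σ² = 5/1.5625.
w = (n/σ²)/(1/σ₀² + n/σ²) = n·σ₀²/(σ² + n·σ₀²) = 5·1.9044/(1.5625 + 5·1.9044) = 9.522/11.0845 = 0.8590.

0.8590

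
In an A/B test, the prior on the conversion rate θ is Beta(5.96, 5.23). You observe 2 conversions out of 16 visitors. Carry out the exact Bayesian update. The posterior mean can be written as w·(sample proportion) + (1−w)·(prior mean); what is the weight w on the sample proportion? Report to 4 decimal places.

The Beta prior is conjugate to a Binomial/Bernoulli likelihood; the update adds successes to α and failures to β.
Posterior mean = (α₀+k)/(α₀+β₀+n) = [n/(α₀+β₀+n)]·(k/n) + [(α₀+β₀)/(α₀+β₀+n)]·α₀/(α₀+β₀), so only n and the prior enter the weight.
The weight on the data is w = n/(α₀+β₀+n) = 16/(5.96+5.23+16) = 16/27.19 = 0.5885.

0.5885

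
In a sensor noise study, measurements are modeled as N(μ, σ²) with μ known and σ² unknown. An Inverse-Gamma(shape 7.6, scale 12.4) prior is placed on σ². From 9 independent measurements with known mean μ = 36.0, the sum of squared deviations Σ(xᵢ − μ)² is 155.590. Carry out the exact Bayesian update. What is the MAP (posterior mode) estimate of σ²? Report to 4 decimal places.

6.8851

With known mean μ and an Inverse-Gamma(α, β) prior on σ², the Normal likelihood is conjugate: posterior is Inv-Gamma(α + n/2, β + Σ(xᵢ−μ)²/2).
Posterior: Inv-Gamma(7.6 + 9/2, 12.4 + 155.590/2) = Inv-Gamma(12.10, 90.1950).
Mode = β/(α+1) = 90.1950/13.10 = 6.8851.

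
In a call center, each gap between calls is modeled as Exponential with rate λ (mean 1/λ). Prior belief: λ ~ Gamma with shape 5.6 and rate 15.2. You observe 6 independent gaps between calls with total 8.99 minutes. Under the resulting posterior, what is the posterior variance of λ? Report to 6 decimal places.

With a Gamma(shape α, rate β) prior on the exponential rate λ, the posterior after n observations with total T = Σxᵢ is Gamma(α+n, β+T).
Posterior: Gamma(5.6+6, 15.2+8.99) = Gamma(11.6, 24.19).
Var = α/β² = 0.019824.

0.019824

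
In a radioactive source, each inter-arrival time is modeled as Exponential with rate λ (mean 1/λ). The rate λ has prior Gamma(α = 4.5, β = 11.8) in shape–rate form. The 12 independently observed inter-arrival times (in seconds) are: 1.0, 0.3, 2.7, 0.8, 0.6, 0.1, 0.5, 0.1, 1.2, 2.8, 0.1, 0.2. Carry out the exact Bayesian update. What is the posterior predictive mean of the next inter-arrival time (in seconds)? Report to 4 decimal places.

With a Gamma(shape α, rate β) prior on the exponential rate λ, the posterior after n observations with total T = Σxᵢ is Gamma(α+n, β+T).
Sum of observations T = 10.4 seconds; n = 12.
Posterior: Gamma(4.5+12, 11.8+10.4) = Gamma(16.5, 22.2).
The predictive distribution for the next observation is Lomax; its mean is β/(α−1) = 22.2/15.5 = 1.4323.

1.4323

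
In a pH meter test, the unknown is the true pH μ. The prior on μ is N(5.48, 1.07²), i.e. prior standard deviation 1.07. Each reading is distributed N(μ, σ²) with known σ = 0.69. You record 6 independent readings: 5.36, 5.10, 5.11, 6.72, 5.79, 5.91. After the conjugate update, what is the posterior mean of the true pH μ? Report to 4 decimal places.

For Normal data with known variance σ², a Normal(μ₀, σ₀²) prior on μ is conjugate. Posterior precision = 1/σ₀² + n/σ²; posterior mean is the precision-weighted average of μ₀ and x̄.
Σxᵢ = 5.36 + 5.10 + 5.11 + 6.72 + 5.79 + 5.91 = 33.99, so n·x̄ = 33.99.
σ₀² = 1.07² = 1.1449, σ² = 0.69² = 0.4761; σ² + n·σ₀² = 0.4761 + 6·1.1449 = 7.3455.
Posterior mean = (μ₀/σ₀² + n·x̄/σ²)/(1/σ₀² + n/σ²) = (σ²·μ₀ + σ₀²·n·x̄)/(σ² + n·σ₀²) = (0.4761·5.48 + 1.1449·33.99)/7.3455 = 41.524179/7.3455 = 5.6530.

5.6530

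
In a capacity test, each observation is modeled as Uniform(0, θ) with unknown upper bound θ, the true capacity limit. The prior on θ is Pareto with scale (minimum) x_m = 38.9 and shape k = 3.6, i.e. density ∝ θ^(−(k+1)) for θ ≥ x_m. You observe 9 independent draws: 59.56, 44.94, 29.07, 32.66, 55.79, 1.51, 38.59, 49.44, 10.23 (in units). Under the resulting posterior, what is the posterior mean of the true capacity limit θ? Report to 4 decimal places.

64.6945

A Pareto(scale x_m, shape k) prior on the upper bound θ of Uniform(0, θ) is conjugate: posterior is Pareto(max(x_m, max xᵢ), k + n).
Sample maximum = 59.56; prior scale x_m = 38.9 → posterior scale = max = 59.56.
Posterior shape = 3.6 + 9 = 12.6.
E[θ|data] = k·x_m/(k−1) = 12.6·59.56/11.6 = 64.6945.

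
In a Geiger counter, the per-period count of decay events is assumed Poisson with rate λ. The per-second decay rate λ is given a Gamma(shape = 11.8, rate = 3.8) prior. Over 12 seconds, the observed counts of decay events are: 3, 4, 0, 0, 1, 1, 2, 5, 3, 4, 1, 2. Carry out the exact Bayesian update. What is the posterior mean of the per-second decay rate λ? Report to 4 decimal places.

2.3924

With a Gamma(shape α, rate β) prior, the Poisson likelihood is conjugate: the posterior is Gamma(α + ΣXᵢ, β + n).
Sum of counts S = 26 over n = 12 seconds.
Posterior: Gamma(α+S, β+n) = Gamma(11.8+26, 3.8+12) = Gamma(37.8, 15.8).
Posterior mean = α/β = 37.8/15.8 = 2.3924.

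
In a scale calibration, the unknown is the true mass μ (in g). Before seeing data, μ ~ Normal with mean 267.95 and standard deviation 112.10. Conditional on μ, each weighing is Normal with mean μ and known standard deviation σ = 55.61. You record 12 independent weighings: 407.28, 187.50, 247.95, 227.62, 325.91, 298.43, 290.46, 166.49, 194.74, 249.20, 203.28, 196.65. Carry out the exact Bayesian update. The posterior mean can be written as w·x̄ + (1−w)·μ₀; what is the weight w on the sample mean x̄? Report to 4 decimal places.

0.9799

For Normal data with known variance σ², a Normal(μ₀, σ₀²) prior on μ is conjugate. Posterior precision = 1/σ₀² + n/σ²; posterior mean is the precision-weighted average of μ₀ and x̄.
σ₀² = 112.10² = 12566.41, σ² = 55.61² = 3092.4721. Prior precision 1/σ₀² = 1/12566.41; data precision n/σ² = 12/3092.4721.
w = (n/σ²)/(1/σ₀² + n/σ²) = n·σ₀²/(σ² + n·σ₀²) = 12·12566.41/(3092.4721 + 12·12566.41) = 150796.92/153889.3921 = 0.9799.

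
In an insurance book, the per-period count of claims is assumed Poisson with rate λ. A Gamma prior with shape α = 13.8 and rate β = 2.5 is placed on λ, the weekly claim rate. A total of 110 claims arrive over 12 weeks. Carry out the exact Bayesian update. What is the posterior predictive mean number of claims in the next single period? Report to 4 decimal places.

With a Gamma(shape α, rate β) prior, the Poisson likelihood is conjugate: the posterior is Gamma(α + ΣXᵢ, β + n).
Posterior: Gamma(α+S, β+n) = Gamma(13.8+110, 2.5+12) = Gamma(123.8, 14.5).
The predictive distribution for one future period is NegBinom with mean α/β = 8.5379.

8.5379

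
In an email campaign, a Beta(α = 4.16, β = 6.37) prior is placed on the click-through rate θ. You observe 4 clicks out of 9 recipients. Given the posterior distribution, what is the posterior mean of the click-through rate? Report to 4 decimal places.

0.4178

The Beta prior is conjugate to a Binomial/Bernoulli likelihood; the update adds successes to α and failures to β.
Posterior: Beta(α+k, β+n−k) = Beta(4.16+4, 6.37+5) = Beta(8.16, 11.37).
Posterior mean = α/(α+β) = 8.16/19.53 = 0.4178.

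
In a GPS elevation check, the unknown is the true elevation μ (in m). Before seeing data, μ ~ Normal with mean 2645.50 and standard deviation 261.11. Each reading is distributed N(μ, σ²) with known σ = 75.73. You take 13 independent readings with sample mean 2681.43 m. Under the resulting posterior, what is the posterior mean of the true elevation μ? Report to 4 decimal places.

2681.1990

For Normal data with known variance σ², a Normal(μ₀, σ₀²) prior on μ is conjugate. Posterior precision = 1/σ₀² + n/σ²; posterior mean is the precision-weighted average of μ₀ and x̄.
n·x̄ = 13·2681.43 = 34858.59.
σ₀² = 261.11² = 68178.4321, σ² = 75.73² = 5735.0329; σ² + n·σ₀² = 5735.0329 + 13·68178.4321 = 892054.6502.
Posterior mean = (μ₀/σ₀² + n·x̄/σ²)/(1/σ₀² + n/σ²) = (σ²·μ₀ + σ₀²·n·x̄)/(σ² + n·σ₀²) = (5735.0329·2645.50 + 68178.4321·34858.59)/892054.6502 = 2391776040.953689/892054.6502 = 2681.1990.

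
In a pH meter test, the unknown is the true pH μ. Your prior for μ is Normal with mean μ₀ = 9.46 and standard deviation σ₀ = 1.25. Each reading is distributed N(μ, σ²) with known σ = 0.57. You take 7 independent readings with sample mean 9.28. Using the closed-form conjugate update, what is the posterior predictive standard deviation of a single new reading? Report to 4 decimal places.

For Normal data with known variance σ², a Normal(μ₀, σ₀²) prior on μ is conjugate. Posterior precision = 1/σ₀² + n/σ²; posterior mean is the precision-weighted average of μ₀ and x̄.
σ₀² = 1.25² = 1.5625, σ² = 0.57² = 0.3249; σ² + n·σ₀² = 0.3249 + 7·1.5625 = 11.2624.
Posterior precision = 1/σ₀² + n/σ² = 1/1.5625 + 7/0.3249 = (σ² + n·σ₀²)/(σ₀²σ²) = 11.2624/(1.5625·0.3249); posterior variance σₙ² = σ₀²σ²/(σ² + n·σ₀²) = 1.5625·0.3249/11.2624 = 0.045075.
Predictive variance for one new observation = σₙ² + σ² = 1.5625·0.3249/11.2624 + 0.3249 = σ²·(σ₀² + 11.2624)/11.2624 = 0.3249·12.8249/11.2624 = 0.369975; SD = √(0.3249·12.8249/11.2624) = 0.6083.

0.6083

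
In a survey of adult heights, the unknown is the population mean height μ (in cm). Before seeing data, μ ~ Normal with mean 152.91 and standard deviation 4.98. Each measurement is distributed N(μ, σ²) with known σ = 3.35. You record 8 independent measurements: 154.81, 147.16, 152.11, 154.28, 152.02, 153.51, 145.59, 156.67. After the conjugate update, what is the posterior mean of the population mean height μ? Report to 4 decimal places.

For Normal data with known variance σ², a Normal(μ₀, σ₀²) prior on μ is conjugate. Posterior precision = 1/σ₀² + n/σ²; posterior mean is the precision-weighted average of μ₀ and x̄.
Σxᵢ = 154.81 + 147.16 + 152.11 + 154.28 + 152.02 + 153.51 + 145.59 + 156.67 = 1216.15, so n·x̄ = 1216.15.
σ₀² = 4.98² = 24.8004, σ² = 3.35² = 11.2225; σ² + n·σ₀² = 11.2225 + 8·24.8004 = 209.6257.
Posterior mean = (μ₀/σ₀² + n·x̄/σ²)/(1/σ₀² + n/σ²) = (σ²·μ₀ + σ₀²·n·x̄)/(σ² + n·σ₀²) = (11.2225·152.91 + 24.8004·1216.15)/209.6257 = 31877.038935/209.6257 = 152.0665.

152.0665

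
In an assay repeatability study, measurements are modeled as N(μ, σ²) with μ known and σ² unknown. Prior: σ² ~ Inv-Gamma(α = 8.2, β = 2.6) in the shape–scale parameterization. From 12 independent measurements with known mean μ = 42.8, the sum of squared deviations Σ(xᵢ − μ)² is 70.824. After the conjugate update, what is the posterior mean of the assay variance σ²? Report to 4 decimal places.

With known mean μ and an Inverse-Gamma(α, β) prior on σ², the Normal likelihood is conjugate: posterior is Inv-Gamma(α + n/2, β + Σ(xᵢ−μ)²/2).
Posterior: Inv-Gamma(8.2 + 12/2, 2.6 + 70.824/2) = Inv-Gamma(14.20, 38.0120).
E[σ²|data] = β/(α−1) = 38.0120/13.20 = 2.8797.

2.8797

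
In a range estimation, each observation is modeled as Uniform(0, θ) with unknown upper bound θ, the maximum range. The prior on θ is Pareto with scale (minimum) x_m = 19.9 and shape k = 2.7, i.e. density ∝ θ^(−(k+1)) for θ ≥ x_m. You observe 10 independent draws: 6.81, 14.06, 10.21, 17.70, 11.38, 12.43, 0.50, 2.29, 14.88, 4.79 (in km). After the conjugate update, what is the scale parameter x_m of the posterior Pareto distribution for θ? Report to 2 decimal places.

A Pareto(scale x_m, shape k) prior on the upper bound θ of Uniform(0, θ) is conjugate: posterior is Pareto(max(x_m, max xᵢ), k + n).
Sample maximum = 17.70; prior scale x_m = 19.9 → posterior scale = max = 19.90.
Posterior shape = 2.7 + 10 = 12.7.
Posterior scale x_m = 19.90.

19.90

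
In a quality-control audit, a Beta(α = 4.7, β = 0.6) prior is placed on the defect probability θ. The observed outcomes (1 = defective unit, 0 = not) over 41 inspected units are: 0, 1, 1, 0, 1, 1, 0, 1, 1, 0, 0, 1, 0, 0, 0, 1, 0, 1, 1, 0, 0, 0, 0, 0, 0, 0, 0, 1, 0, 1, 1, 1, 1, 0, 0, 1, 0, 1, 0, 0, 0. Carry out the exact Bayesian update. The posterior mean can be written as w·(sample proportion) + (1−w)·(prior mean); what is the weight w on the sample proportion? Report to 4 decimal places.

0.8855

The Beta prior is conjugate to a Binomial/Bernoulli likelihood; the update adds successes to α and failures to β.
Posterior mean = (α₀+k)/(α₀+β₀+n) = [n/(α₀+β₀+n)]·(k/n) + [(α₀+β₀)/(α₀+β₀+n)]·α₀/(α₀+β₀), so only n and the prior enter the weight.
The weight on the data is w = n/(α₀+β₀+n) = 41/(4.7+0.6+41) = 41/46.3 = 0.8855.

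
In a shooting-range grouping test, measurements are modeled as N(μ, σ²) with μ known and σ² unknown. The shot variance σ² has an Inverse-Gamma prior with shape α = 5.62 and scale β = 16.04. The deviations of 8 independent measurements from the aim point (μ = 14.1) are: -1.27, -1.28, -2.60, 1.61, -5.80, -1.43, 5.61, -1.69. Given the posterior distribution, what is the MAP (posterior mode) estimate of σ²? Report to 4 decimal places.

5.4000

With known mean μ and an Inverse-Gamma(α, β) prior on σ², the Normal likelihood is conjugate: posterior is Inv-Gamma(α + n/2, β + Σ(xᵢ−μ)²/2).
Σ(xᵢ−μ)² = (-1.27)² + (-1.28)² + (-2.60)² + (1.61)² + (-5.80)² + (-1.43)² + (5.61)² + (-1.69)² = 82.6165.
Posterior: Inv-Gamma(5.62 + 8/2, 16.04 + 82.6165/2) = Inv-Gamma(9.62, 57.34825).
Mode = β/(α+1) = 57.34825/10.62 = 5.4000.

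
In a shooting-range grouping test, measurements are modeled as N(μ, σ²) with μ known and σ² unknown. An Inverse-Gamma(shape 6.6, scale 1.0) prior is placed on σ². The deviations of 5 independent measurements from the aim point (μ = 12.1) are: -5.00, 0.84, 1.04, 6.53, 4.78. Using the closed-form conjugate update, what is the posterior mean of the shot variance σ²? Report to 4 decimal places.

5.8195

With known mean μ and an Inverse-Gamma(α, β) prior on σ², the Normal likelihood is conjugate: posterior is Inv-Gamma(α + n/2, β + Σ(xᵢ−μ)²/2).
Σ(xᵢ−μ)² = (-5.00)² + (0.84)² + (1.04)² + (6.53)² + (4.78)² = 92.2765.
Posterior: Inv-Gamma(6.6 + 5/2, 1.0 + 92.2765/2) = Inv-Gamma(9.10, 47.13825).
E[σ²|data] = β/(α−1) = 47.13825/8.10 = 5.8195.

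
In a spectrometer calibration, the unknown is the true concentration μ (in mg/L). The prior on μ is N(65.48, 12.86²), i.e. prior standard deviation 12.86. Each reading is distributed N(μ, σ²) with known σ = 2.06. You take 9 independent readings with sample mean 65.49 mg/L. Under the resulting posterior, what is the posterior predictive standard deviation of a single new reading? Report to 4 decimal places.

For Normal data with known variance σ², a Normal(μ₀, σ₀²) prior on μ is conjugate. Posterior precision = 1/σ₀² + n/σ²; posterior mean is the precision-weighted average of μ₀ and x̄.
σ₀² = 12.86² = 165.3796, σ² = 2.06² = 4.2436; σ² + n·σ₀² = 4.2436 + 9·165.3796 = 1492.66.
Posterior precision = 1/σ₀² + n/σ² = 1/165.3796 + 9/4.2436 = (σ² + n·σ₀²)/(σ₀²σ²) = 1492.66/(165.3796·4.2436); posterior variance σₙ² = σ₀²σ²/(σ² + n·σ₀²) = 165.3796·4.2436/1492.66 = 0.470171.
Predictive variance for one new observation = σₙ² + σ² = 165.3796·4.2436/1492.66 + 4.2436 = σ²·(σ₀² + 1492.66)/1492.66 = 4.2436·1658.0396/1492.66 = 4.713771; SD = √(4.2436·1658.0396/1492.66) = 2.1711.

2.1711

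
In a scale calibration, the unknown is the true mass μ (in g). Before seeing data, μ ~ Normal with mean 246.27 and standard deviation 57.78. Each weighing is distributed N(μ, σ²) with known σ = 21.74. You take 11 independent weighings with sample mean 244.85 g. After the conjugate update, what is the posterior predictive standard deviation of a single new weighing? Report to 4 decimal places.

For Normal data with known variance σ², a Normal(μ₀, σ₀²) prior on μ is conjugate. Posterior precision = 1/σ₀² + n/σ²; posterior mean is the precision-weighted average of μ₀ and x̄.
σ₀² = 57.78² = 3338.5284, σ² = 21.74² = 472.6276; σ² + n·σ₀² = 472.6276 + 11·3338.5284 = 37196.44.
Posterior precision = 1/σ₀² + n/σ² = 1/3338.5284 + 11/472.6276 = (σ² + n·σ₀²)/(σ₀²σ²) = 37196.44/(3338.5284·472.6276); posterior variance σₙ² = σ₀²σ²/(σ² + n·σ₀²) = 3338.5284·472.6276/37196.44 = 42.420206.
Predictive variance for one new observation = σₙ² + σ² = 3338.5284·472.6276/37196.44 + 472.6276 = σ²·(σ₀² + 37196.44)/37196.44 = 472.6276·40534.9684/37196.44 = 515.047806; SD = √(472.6276·40534.9684/37196.44) = 22.6947.

22.6947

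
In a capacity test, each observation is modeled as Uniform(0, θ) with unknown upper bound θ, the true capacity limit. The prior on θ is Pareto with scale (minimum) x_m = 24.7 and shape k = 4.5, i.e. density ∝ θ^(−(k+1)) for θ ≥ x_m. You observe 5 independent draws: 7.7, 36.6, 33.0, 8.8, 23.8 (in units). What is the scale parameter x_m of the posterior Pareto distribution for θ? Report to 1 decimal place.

A Pareto(scale x_m, shape k) prior on the upper bound θ of Uniform(0, θ) is conjugate: posterior is Pareto(max(x_m, max xᵢ), k + n).
Sample maximum = 36.6; prior scale x_m = 24.7 → posterior scale = max = 36.6.
Posterior shape = 4.5 + 5 = 9.5.
Posterior scale x_m = 36.6.

36.6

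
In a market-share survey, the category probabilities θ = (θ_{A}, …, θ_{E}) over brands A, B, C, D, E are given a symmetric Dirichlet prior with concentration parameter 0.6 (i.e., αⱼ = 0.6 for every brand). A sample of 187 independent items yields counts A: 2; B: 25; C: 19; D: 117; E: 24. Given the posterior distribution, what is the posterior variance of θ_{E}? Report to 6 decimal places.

0.000590

The Dirichlet prior is conjugate to the Multinomial likelihood: each posterior αⱼ = prior αⱼ + observed count nⱼ.
Posterior concentration: (2.6, 25.6, 19.6, 117.6, 24.6), total = 190.0.
Var[θ_j] = α_j(Σα−α_j)/((Σα)²(Σα+1)) = 24.6·165.4/(190.0²·191.0) = 0.000590.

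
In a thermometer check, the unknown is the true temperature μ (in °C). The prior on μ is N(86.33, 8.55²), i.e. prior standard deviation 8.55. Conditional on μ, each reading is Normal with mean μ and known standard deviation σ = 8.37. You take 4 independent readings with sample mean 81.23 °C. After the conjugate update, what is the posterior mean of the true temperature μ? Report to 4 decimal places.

82.2157

For Normal data with known variance σ², a Normal(μ₀, σ₀²) prior on μ is conjugate. Posterior precision = 1/σ₀² + n/σ²; posterior mean is the precision-weighted average of μ₀ and x̄.
n·x̄ = 4·81.23 = 324.92.
σ₀² = 8.55² = 73.1025, σ² = 8.37² = 70.0569; σ² + n·σ₀² = 70.0569 + 4·73.1025 = 362.4669.
Posterior mean = (μ₀/σ₀² + n·x̄/σ²)/(1/σ₀² + n/σ²) = (σ²·μ₀ + σ₀²·n·x̄)/(σ² + n·σ₀²) = (70.0569·86.33 + 73.1025·324.92)/362.4669 = 29800.476477/362.4669 = 82.2157.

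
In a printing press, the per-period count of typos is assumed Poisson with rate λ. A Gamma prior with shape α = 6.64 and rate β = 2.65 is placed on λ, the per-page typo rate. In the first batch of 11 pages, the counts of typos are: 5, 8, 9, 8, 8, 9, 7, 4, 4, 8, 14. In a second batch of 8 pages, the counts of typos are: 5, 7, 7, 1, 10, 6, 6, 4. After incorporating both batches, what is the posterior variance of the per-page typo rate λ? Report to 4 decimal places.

0.2915

With a Gamma(shape α, rate β) prior, the Poisson likelihood is conjugate: the posterior is Gamma(α + ΣXᵢ, β + n).
Batch 1: sum of counts S = 84 over n = 11 pages.
After batch 1: Gamma(α+S, β+n) = Gamma(6.64+84, 2.65+11) = Gamma(90.64, 13.65).
Batch 2: sum of counts S = 46 over n = 8 pages.
After batch 2: Gamma(α+S, β+n) = Gamma(90.64+46, 13.65+8) = Gamma(136.64, 21.65).
Var = α/β² = 136.64/21.65² = 0.2915.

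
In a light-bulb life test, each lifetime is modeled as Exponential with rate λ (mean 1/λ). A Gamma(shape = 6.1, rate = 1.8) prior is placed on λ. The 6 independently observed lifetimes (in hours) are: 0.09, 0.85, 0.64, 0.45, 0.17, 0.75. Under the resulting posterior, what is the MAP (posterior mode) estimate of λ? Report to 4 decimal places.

With a Gamma(shape α, rate β) prior on the exponential rate λ, the posterior after n observations with total T = Σxᵢ is Gamma(α+n, β+T).
Sum of observations T = 2.95 hours; n = 6.
Posterior: Gamma(6.1+6, 1.8+2.95) = Gamma(12.1, 4.75).
Mode = (α−1)/β = 2.3368.

2.3368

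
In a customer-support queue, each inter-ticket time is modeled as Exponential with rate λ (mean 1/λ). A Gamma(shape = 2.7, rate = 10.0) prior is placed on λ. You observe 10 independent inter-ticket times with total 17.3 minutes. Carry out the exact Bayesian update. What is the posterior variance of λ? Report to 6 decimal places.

0.017040

With a Gamma(shape α, rate β) prior on the exponential rate λ, the posterior after n observations with total T = Σxᵢ is Gamma(α+n, β+T).
Posterior: Gamma(2.7+10, 10.0+17.3) = Gamma(12.7, 27.3).
Var = α/β² = 0.017040.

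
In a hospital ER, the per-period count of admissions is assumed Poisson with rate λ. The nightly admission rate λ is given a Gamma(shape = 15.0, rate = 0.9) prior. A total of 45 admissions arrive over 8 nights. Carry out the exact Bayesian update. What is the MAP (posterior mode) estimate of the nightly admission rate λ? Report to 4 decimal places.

With a Gamma(shape α, rate β) prior, the Poisson likelihood is conjugate: the posterior is Gamma(α + ΣXᵢ, β + n).
Posterior: Gamma(α+S, β+n) = Gamma(15.0+45, 0.9+8) = Gamma(60.0, 8.9).
Mode of Gamma(α,β) for α≥1 is (α−1)/β = 59.0/8.9 = 6.6292.

6.6292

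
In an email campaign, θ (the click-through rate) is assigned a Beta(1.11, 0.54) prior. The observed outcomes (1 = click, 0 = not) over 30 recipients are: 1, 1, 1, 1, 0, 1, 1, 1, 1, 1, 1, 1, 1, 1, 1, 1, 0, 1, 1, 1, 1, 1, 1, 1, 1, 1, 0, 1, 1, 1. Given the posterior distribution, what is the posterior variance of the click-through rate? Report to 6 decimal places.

0.003043

The Beta prior is conjugate to a Binomial/Bernoulli likelihood; the update adds successes to α and failures to β.
Posterior: Beta(α+k, β+n−k) = Beta(1.11+27, 0.54+3) = Beta(28.11, 3.54).
Var = αβ/((α+β)²(α+β+1)) = 28.11·3.54/(31.65²·32.65) = 0.003043.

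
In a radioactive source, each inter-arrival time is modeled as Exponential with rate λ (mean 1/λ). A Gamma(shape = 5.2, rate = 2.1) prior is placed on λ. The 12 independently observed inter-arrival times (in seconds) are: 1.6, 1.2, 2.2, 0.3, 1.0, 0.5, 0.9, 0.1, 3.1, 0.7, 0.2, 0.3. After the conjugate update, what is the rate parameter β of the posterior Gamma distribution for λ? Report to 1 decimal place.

With a Gamma(shape α, rate β) prior on the exponential rate λ, the posterior after n observations with total T = Σxᵢ is Gamma(α+n, β+T).
Sum of observations T = 12.1 seconds; n = 12.
Posterior: Gamma(5.2+12, 2.1+12.1) = Gamma(17.2, 14.2).
Posterior β = 14.2.

14.2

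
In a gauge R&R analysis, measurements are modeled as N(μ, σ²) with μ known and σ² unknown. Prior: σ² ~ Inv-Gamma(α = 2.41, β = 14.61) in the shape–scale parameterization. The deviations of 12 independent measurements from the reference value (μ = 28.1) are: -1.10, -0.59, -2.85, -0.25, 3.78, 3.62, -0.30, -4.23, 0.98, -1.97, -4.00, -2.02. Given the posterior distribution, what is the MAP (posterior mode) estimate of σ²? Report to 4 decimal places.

5.8056

With known mean μ and an Inverse-Gamma(α, β) prior on σ², the Normal likelihood is conjugate: posterior is Inv-Gamma(α + n/2, β + Σ(xᵢ−μ)²/2).
Σ(xᵢ−μ)² = (-1.10)² + (-0.59)² + (-2.85)² + (-0.25)² + (3.78)² + (3.62)² + (-0.30)² + (-4.23)² + (0.98)² + (-1.97)² + (-4.00)² + (-2.02)² = 80.0405.
Posterior: Inv-Gamma(2.41 + 12/2, 14.61 + 80.0405/2) = Inv-Gamma(8.41, 54.63025).
Mode = β/(α+1) = 54.63025/9.41 = 5.8056.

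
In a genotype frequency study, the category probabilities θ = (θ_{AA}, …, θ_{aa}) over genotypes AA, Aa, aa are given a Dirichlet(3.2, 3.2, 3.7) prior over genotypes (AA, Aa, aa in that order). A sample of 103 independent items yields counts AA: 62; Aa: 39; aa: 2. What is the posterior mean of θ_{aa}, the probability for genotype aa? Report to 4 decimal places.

The Dirichlet prior is conjugate to the Multinomial likelihood: each posterior αⱼ = prior αⱼ + observed count nⱼ.
Posterior concentration: (65.2, 42.2, 5.7), total = 113.1.
E[θ_{aa}|data] = α_{aa}/Σα = 5.7/113.1 = 0.0504.

0.0504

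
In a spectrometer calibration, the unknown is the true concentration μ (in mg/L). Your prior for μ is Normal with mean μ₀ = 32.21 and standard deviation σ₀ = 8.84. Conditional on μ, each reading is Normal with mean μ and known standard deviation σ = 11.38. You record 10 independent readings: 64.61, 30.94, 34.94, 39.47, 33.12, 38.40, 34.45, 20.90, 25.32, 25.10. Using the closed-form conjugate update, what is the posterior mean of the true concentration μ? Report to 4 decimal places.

For Normal data with known variance σ², a Normal(μ₀, σ₀²) prior on μ is conjugate. Posterior precision = 1/σ₀² + n/σ²; posterior mean is the precision-weighted average of μ₀ and x̄.
Σxᵢ = 64.61 + 30.94 + 34.94 + 39.47 + 33.12 + 38.40 + 34.45 + 20.90 + 25.32 + 25.10 = 347.25, so n·x̄ = 347.25.
σ₀² = 8.84² = 78.1456, σ² = 11.38² = 129.5044; σ² + n·σ₀² = 129.5044 + 10·78.1456 = 910.9604.
Posterior mean = (μ₀/σ₀² + n·x̄/σ²)/(1/σ₀² + n/σ²) = (σ²·μ₀ + σ₀²·n·x̄)/(σ² + n·σ₀²) = (129.5044·32.21 + 78.1456·347.25)/910.9604 = 31307.396324/910.9604 = 34.3675.

34.3675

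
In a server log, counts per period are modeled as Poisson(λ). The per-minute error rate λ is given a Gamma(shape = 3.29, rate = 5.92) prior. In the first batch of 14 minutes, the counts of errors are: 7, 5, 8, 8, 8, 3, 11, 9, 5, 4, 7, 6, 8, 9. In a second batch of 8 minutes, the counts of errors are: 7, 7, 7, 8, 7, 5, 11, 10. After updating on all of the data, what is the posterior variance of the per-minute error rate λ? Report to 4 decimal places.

0.2095

With a Gamma(shape α, rate β) prior, the Poisson likelihood is conjugate: the posterior is Gamma(α + ΣXᵢ, β + n).
Batch 1: sum of counts S = 98 over n = 14 minutes.
After batch 1: Gamma(α+S, β+n) = Gamma(3.29+98, 5.92+14) = Gamma(101.29, 19.92).
Batch 2: sum of counts S = 62 over n = 8 minutes.
After batch 2: Gamma(α+S, β+n) = Gamma(101.29+62, 19.92+8) = Gamma(163.29, 27.92).
Var = α/β² = 163.29/27.92² = 0.2095.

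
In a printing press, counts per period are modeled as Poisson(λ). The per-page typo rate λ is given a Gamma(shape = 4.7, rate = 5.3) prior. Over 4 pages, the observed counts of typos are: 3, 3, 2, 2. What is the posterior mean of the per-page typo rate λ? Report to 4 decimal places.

With a Gamma(shape α, rate β) prior, the Poisson likelihood is conjugate: the posterior is Gamma(α + ΣXᵢ, β + n).
Sum of counts S = 10 over n = 4 pages.
Posterior: Gamma(α+S, β+n) = Gamma(4.7+10, 5.3+4) = Gamma(14.7, 9.3).
Posterior mean = α/β = 14.7/9.3 = 1.5806.

1.5806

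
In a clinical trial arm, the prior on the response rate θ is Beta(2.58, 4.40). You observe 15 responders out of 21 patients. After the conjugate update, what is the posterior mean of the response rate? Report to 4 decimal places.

The Beta prior is conjugate to a Binomial/Bernoulli likelihood; the update adds successes to α and failures to β.
Posterior: Beta(α+k, β+n−k) = Beta(2.58+15, 4.40+6) = Beta(17.58, 10.40).
Posterior mean = α/(α+β) = 17.58/27.98 = 0.6283.

0.6283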